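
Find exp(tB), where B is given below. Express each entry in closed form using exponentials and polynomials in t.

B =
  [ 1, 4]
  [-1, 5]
e^{tB} =
  [-2*t*exp(3*t) + exp(3*t), 4*t*exp(3*t)]
  [-t*exp(3*t), 2*t*exp(3*t) + exp(3*t)]

Strategy: write B = P · J · P⁻¹ where J is a Jordan canonical form, so e^{tB} = P · e^{tJ} · P⁻¹, and e^{tJ} can be computed block-by-block.

B has Jordan form
J =
  [3, 1]
  [0, 3]
(up to reordering of blocks).

Per-block formulas:
  For a 2×2 Jordan block J_2(3): exp(t · J_2(3)) = e^(3t)·(I + t·N), where N is the 2×2 nilpotent shift.

After assembling e^{tJ} and conjugating by P, we get:

e^{tB} =
  [-2*t*exp(3*t) + exp(3*t), 4*t*exp(3*t)]
  [-t*exp(3*t), 2*t*exp(3*t) + exp(3*t)]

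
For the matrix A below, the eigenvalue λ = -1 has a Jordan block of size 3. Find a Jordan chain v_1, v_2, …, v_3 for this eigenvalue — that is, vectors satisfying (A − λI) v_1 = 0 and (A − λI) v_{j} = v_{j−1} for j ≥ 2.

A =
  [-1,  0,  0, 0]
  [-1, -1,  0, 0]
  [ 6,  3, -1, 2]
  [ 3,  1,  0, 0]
A Jordan chain for λ = -1 of length 3:
v_1 = (0, 0, -1, 0)ᵀ
v_2 = (0, -1, 0, 1)ᵀ
v_3 = (1, -2, 0, 0)ᵀ

Let N = A − (-1)·I. We want v_3 with N^3 v_3 = 0 but N^2 v_3 ≠ 0; then v_{j-1} := N · v_j for j = 3, …, 2.

Pick v_3 = (1, -2, 0, 0)ᵀ.
Then v_2 = N · v_3 = (0, -1, 0, 1)ᵀ.
Then v_1 = N · v_2 = (0, 0, -1, 0)ᵀ.

Sanity check: (A − (-1)·I) v_1 = (0, 0, 0, 0)ᵀ = 0. ✓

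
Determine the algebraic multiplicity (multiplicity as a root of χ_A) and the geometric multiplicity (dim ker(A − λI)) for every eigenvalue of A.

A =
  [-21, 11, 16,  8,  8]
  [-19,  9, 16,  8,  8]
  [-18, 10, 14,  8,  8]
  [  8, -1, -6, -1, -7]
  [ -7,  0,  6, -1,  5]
λ = -2: alg = 3, geom = 2; λ = 6: alg = 2, geom = 1

Step 1 — factor the characteristic polynomial to read off the algebraic multiplicities:
  χ_A(x) = (x - 6)^2*(x + 2)^3

Step 2 — compute geometric multiplicities via the rank-nullity identity g(λ) = n − rank(A − λI):
  rank(A − (-2)·I) = 3, so dim ker(A − (-2)·I) = n − 3 = 2
  rank(A − (6)·I) = 4, so dim ker(A − (6)·I) = n − 4 = 1

Summary:
  λ = -2: algebraic multiplicity = 3, geometric multiplicity = 2
  λ = 6: algebraic multiplicity = 2, geometric multiplicity = 1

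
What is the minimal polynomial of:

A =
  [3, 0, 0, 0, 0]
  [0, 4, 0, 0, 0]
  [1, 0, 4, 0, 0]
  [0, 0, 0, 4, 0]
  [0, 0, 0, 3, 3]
x^2 - 7*x + 12

The characteristic polynomial is χ_A(x) = (x - 4)^3*(x - 3)^2, so the eigenvalues are known. The minimal polynomial is
  m_A(x) = Π_λ (x − λ)^{k_λ}
where k_λ is the size of the *largest* Jordan block for λ (equivalently, the smallest k with (A − λI)^k v = 0 for every generalised eigenvector v of λ).

  λ = 3: largest Jordan block has size 1, contributing (x − 3)
  λ = 4: largest Jordan block has size 1, contributing (x − 4)

So m_A(x) = (x - 4)*(x - 3) = x^2 - 7*x + 12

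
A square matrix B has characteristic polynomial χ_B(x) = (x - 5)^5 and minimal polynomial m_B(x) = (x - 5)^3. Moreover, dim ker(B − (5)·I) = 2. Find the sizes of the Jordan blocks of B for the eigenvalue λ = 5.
Block sizes for λ = 5: [3, 2]

Step 1 — from the characteristic polynomial, algebraic multiplicity of λ = 5 is 5. From dim ker(B − (5)·I) = 2, there are exactly 2 Jordan blocks for λ = 5.
Step 2 — from the minimal polynomial, the factor (x − 5)^3 tells us the largest block for λ = 5 has size 3.
Step 3 — with total size 5, 2 blocks, and largest block 3, the block sizes (in nonincreasing order) are [3, 2].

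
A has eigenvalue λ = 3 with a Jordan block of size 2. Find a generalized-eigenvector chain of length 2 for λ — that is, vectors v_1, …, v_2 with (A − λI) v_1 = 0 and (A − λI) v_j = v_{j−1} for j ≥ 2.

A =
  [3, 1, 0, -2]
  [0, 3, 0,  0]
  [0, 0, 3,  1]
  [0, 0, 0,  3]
A Jordan chain for λ = 3 of length 2:
v_1 = (1, 0, 0, 0)ᵀ
v_2 = (0, 1, 0, 0)ᵀ

Let N = A − (3)·I. We want v_2 with N^2 v_2 = 0 but N^1 v_2 ≠ 0; then v_{j-1} := N · v_j for j = 2, …, 2.

Pick v_2 = (0, 1, 0, 0)ᵀ.
Then v_1 = N · v_2 = (1, 0, 0, 0)ᵀ.

Sanity check: (A − (3)·I) v_1 = (0, 0, 0, 0)ᵀ = 0. ✓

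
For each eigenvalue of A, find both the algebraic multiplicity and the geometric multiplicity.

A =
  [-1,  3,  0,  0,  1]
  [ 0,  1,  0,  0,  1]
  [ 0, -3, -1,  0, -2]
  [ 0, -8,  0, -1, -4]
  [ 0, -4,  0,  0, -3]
λ = -1: alg = 5, geom = 3

Step 1 — factor the characteristic polynomial to read off the algebraic multiplicities:
  χ_A(x) = (x + 1)^5

Step 2 — compute geometric multiplicities via the rank-nullity identity g(λ) = n − rank(A − λI):
  rank(A − (-1)·I) = 2, so dim ker(A − (-1)·I) = n − 2 = 3

Summary:
  λ = -1: algebraic multiplicity = 5, geometric multiplicity = 3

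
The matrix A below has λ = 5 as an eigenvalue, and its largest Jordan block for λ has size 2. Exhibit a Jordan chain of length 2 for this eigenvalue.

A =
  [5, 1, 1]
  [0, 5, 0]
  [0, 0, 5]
A Jordan chain for λ = 5 of length 2:
v_1 = (1, 0, 0)ᵀ
v_2 = (0, 1, 0)ᵀ

Let N = A − (5)·I. We want v_2 with N^2 v_2 = 0 but N^1 v_2 ≠ 0; then v_{j-1} := N · v_j for j = 2, …, 2.

Pick v_2 = (0, 1, 0)ᵀ.
Then v_1 = N · v_2 = (1, 0, 0)ᵀ.

Sanity check: (A − (5)·I) v_1 = (0, 0, 0)ᵀ = 0. ✓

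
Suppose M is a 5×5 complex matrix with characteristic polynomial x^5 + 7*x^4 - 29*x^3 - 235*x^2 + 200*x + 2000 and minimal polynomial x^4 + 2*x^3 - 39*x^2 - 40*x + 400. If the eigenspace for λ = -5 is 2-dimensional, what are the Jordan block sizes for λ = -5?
Block sizes for λ = -5: [2, 1]

Step 1 — from the characteristic polynomial, algebraic multiplicity of λ = -5 is 3. From dim ker(M − (-5)·I) = 2, there are exactly 2 Jordan blocks for λ = -5.
Step 2 — from the minimal polynomial, the factor (x + 5)^2 tells us the largest block for λ = -5 has size 2.
Step 3 — with total size 3, 2 blocks, and largest block 2, the block sizes (in nonincreasing order) are [2, 1].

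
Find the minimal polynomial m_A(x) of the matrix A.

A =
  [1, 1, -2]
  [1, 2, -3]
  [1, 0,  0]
x^3 - 3*x^2 + 3*x - 1

The characteristic polynomial is χ_A(x) = (x - 1)^3, so the eigenvalues are known. The minimal polynomial is
  m_A(x) = Π_λ (x − λ)^{k_λ}
where k_λ is the size of the *largest* Jordan block for λ (equivalently, the smallest k with (A − λI)^k v = 0 for every generalised eigenvector v of λ).

  λ = 1: largest Jordan block has size 3, contributing (x − 1)^3

So m_A(x) = (x - 1)^3 = x^3 - 3*x^2 + 3*x - 1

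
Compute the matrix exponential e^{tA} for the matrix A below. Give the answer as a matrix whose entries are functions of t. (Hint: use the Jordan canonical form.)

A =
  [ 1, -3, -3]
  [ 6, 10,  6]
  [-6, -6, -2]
e^{tA} =
  [exp(t), -exp(4*t) + exp(t), -exp(4*t) + exp(t)]
  [2*exp(4*t) - 2*exp(t), 3*exp(4*t) - 2*exp(t), 2*exp(4*t) - 2*exp(t)]
  [-2*exp(4*t) + 2*exp(t), -2*exp(4*t) + 2*exp(t), -exp(4*t) + 2*exp(t)]

Strategy: write A = P · J · P⁻¹ where J is a Jordan canonical form, so e^{tA} = P · e^{tJ} · P⁻¹, and e^{tJ} can be computed block-by-block.

A has Jordan form
J =
  [1, 0, 0]
  [0, 4, 0]
  [0, 0, 4]
(up to reordering of blocks).

Per-block formulas:
  For a 1×1 block at λ = 1: exp(t · [1]) = [e^(1t)].
  For a 1×1 block at λ = 4: exp(t · [4]) = [e^(4t)].

After assembling e^{tJ} and conjugating by P, we get:

e^{tA} =
  [exp(t), -exp(4*t) + exp(t), -exp(4*t) + exp(t)]
  [2*exp(4*t) - 2*exp(t), 3*exp(4*t) - 2*exp(t), 2*exp(4*t) - 2*exp(t)]
  [-2*exp(4*t) + 2*exp(t), -2*exp(4*t) + 2*exp(t), -exp(4*t) + 2*exp(t)]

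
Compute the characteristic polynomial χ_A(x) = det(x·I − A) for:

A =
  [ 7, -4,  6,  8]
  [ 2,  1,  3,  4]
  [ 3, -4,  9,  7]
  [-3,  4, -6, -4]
x^4 - 13*x^3 + 63*x^2 - 135*x + 108

Expanding det(x·I − A) (e.g. by cofactor expansion or by noting that A is similar to its Jordan form J, which has the same characteristic polynomial as A) gives
  χ_A(x) = x^4 - 13*x^3 + 63*x^2 - 135*x + 108
which factors as (x - 4)*(x - 3)^3. The eigenvalues (with algebraic multiplicities) are λ = 3 with multiplicity 3, λ = 4 with multiplicity 1.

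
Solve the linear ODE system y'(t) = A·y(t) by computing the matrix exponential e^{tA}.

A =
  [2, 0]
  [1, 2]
e^{tA} =
  [exp(2*t), 0]
  [t*exp(2*t), exp(2*t)]

Strategy: write A = P · J · P⁻¹ where J is a Jordan canonical form, so e^{tA} = P · e^{tJ} · P⁻¹, and e^{tJ} can be computed block-by-block.

A has Jordan form
J =
  [2, 1]
  [0, 2]
(up to reordering of blocks).

Per-block formulas:
  For a 2×2 Jordan block J_2(2): exp(t · J_2(2)) = e^(2t)·(I + t·N), where N is the 2×2 nilpotent shift.

After assembling e^{tJ} and conjugating by P, we get:

e^{tA} =
  [exp(2*t), 0]
  [t*exp(2*t), exp(2*t)]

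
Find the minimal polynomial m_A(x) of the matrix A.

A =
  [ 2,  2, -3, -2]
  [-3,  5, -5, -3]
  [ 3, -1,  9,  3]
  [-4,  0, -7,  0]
x^3 - 12*x^2 + 48*x - 64

The characteristic polynomial is χ_A(x) = (x - 4)^4, so the eigenvalues are known. The minimal polynomial is
  m_A(x) = Π_λ (x − λ)^{k_λ}
where k_λ is the size of the *largest* Jordan block for λ (equivalently, the smallest k with (A − λI)^k v = 0 for every generalised eigenvector v of λ).

  λ = 4: largest Jordan block has size 3, contributing (x − 4)^3

So m_A(x) = (x - 4)^3 = x^3 - 12*x^2 + 48*x - 64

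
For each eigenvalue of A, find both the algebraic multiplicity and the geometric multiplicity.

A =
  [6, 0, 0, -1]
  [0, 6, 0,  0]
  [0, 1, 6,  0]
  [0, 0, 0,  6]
λ = 6: alg = 4, geom = 2

Step 1 — factor the characteristic polynomial to read off the algebraic multiplicities:
  χ_A(x) = (x - 6)^4

Step 2 — compute geometric multiplicities via the rank-nullity identity g(λ) = n − rank(A − λI):
  rank(A − (6)·I) = 2, so dim ker(A − (6)·I) = n − 2 = 2

Summary:
  λ = 6: algebraic multiplicity = 4, geometric multiplicity = 2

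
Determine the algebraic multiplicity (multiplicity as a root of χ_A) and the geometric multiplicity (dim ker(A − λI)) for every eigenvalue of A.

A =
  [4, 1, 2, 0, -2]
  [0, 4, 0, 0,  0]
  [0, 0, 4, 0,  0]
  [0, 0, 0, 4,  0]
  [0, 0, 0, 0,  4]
λ = 4: alg = 5, geom = 4

Step 1 — factor the characteristic polynomial to read off the algebraic multiplicities:
  χ_A(x) = (x - 4)^5

Step 2 — compute geometric multiplicities via the rank-nullity identity g(λ) = n − rank(A − λI):
  rank(A − (4)·I) = 1, so dim ker(A − (4)·I) = n − 1 = 4

Summary:
  λ = 4: algebraic multiplicity = 5, geometric multiplicity = 4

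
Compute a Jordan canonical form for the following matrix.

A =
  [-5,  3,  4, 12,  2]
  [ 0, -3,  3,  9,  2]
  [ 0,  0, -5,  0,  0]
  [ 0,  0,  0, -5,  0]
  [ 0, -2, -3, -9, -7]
J_3(-5) ⊕ J_1(-5) ⊕ J_1(-5)

The characteristic polynomial is
  det(x·I − A) = x^5 + 25*x^4 + 250*x^3 + 1250*x^2 + 3125*x + 3125 = (x + 5)^5

Eigenvalues and multiplicities (the geometric multiplicity of λ is n − rank(A − λI), which equals the number of Jordan blocks for λ):
  λ = -5: algebraic multiplicity = 5, geometric multiplicity = 3

Determining the block sizes for each eigenvalue:
  λ = -5: with am = 5 and gm = 3, the partition is not yet determined (e.g. several partitions of 5 into 3 parts exist). Let N = A − (-5)·I. Computing rank(N^1) = 2, rank(N^2) = 1, rank(N^3) = 0; the number of blocks of size ≥ j is rank(N^{j−1}) − rank(N^j), giving [3, 1, 1]. So we have 1 block(s) of size 3, 2 block(s) of size 1 → block sizes [3, 1, 1]

Assembling the blocks gives a Jordan form
J =
  [-5,  1,  0,  0,  0]
  [ 0, -5,  1,  0,  0]
  [ 0,  0, -5,  0,  0]
  [ 0,  0,  0, -5,  0]
  [ 0,  0,  0,  0, -5]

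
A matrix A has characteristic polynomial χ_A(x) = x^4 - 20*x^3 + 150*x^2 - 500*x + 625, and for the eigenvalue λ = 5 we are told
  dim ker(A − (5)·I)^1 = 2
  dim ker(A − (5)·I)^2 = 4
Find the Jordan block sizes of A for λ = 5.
Block sizes for λ = 5: [2, 2]

From the dimensions of kernels of powers, the number of Jordan blocks of size at least j is d_j − d_{j−1} where d_j = dim ker(N^j) (with d_0 = 0). Computing the differences gives [2, 2].
The number of blocks of size exactly k is (#blocks of size ≥ k) − (#blocks of size ≥ k + 1), so the partition is: 2 block(s) of size 2.
In nonincreasing order the block sizes are [2, 2].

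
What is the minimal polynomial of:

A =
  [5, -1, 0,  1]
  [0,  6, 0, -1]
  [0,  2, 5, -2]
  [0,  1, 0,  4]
x^2 - 10*x + 25

The characteristic polynomial is χ_A(x) = (x - 5)^4, so the eigenvalues are known. The minimal polynomial is
  m_A(x) = Π_λ (x − λ)^{k_λ}
where k_λ is the size of the *largest* Jordan block for λ (equivalently, the smallest k with (A − λI)^k v = 0 for every generalised eigenvector v of λ).

  λ = 5: largest Jordan block has size 2, contributing (x − 5)^2

So m_A(x) = (x - 5)^2 = x^2 - 10*x + 25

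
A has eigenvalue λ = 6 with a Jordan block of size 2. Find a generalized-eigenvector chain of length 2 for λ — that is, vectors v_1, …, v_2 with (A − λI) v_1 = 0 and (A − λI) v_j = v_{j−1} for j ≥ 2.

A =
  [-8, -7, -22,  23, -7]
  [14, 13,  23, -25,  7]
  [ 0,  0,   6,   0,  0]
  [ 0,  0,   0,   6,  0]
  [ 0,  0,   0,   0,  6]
A Jordan chain for λ = 6 of length 2:
v_1 = (2, -4, 0, 0, 0)ᵀ
v_2 = (3, 0, -2, 0, 0)ᵀ

Let N = A − (6)·I. We want v_2 with N^2 v_2 = 0 but N^1 v_2 ≠ 0; then v_{j-1} := N · v_j for j = 2, …, 2.

Pick v_2 = (3, 0, -2, 0, 0)ᵀ.
Then v_1 = N · v_2 = (2, -4, 0, 0, 0)ᵀ.

Sanity check: (A − (6)·I) v_1 = (0, 0, 0, 0, 0)ᵀ = 0. ✓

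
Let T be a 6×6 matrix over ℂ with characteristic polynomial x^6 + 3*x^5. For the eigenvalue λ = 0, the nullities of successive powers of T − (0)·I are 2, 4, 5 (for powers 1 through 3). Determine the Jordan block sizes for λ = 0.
Block sizes for λ = 0: [3, 2]

From the dimensions of kernels of powers, the number of Jordan blocks of size at least j is d_j − d_{j−1} where d_j = dim ker(N^j) (with d_0 = 0). Computing the differences gives [2, 2, 1].
The number of blocks of size exactly k is (#blocks of size ≥ k) − (#blocks of size ≥ k + 1), so the partition is: 1 block(s) of size 2, 1 block(s) of size 3.
In nonincreasing order the block sizes are [3, 2].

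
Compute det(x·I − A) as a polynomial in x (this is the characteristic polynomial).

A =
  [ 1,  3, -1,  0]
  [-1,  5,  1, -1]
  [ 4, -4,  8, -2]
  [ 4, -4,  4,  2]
x^4 - 16*x^3 + 96*x^2 - 256*x + 256

Expanding det(x·I − A) (e.g. by cofactor expansion or by noting that A is similar to its Jordan form J, which has the same characteristic polynomial as A) gives
  χ_A(x) = x^4 - 16*x^3 + 96*x^2 - 256*x + 256
which factors as (x - 4)^4. The eigenvalues (with algebraic multiplicities) are λ = 4 with multiplicity 4.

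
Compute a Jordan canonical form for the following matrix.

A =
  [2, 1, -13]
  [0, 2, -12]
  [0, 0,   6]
J_2(2) ⊕ J_1(6)

The characteristic polynomial is
  det(x·I − A) = x^3 - 10*x^2 + 28*x - 24 = (x - 6)*(x - 2)^2

Eigenvalues and multiplicities (the geometric multiplicity of λ is n − rank(A − λI), which equals the number of Jordan blocks for λ):
  λ = 2: algebraic multiplicity = 2, geometric multiplicity = 1
  λ = 6: algebraic multiplicity = 1, geometric multiplicity = 1

Determining the block sizes for each eigenvalue:
  λ = 2: one block (gm = 1), so the single block has size am = 2 → block sizes [2]
  λ = 6: one block (gm = 1), so the single block has size am = 1 → block sizes [1]

Assembling the blocks gives a Jordan form
J =
  [2, 1, 0]
  [0, 2, 0]
  [0, 0, 6]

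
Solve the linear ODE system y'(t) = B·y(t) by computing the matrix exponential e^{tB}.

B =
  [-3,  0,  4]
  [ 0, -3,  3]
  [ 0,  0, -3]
e^{tB} =
  [exp(-3*t), 0, 4*t*exp(-3*t)]
  [0, exp(-3*t), 3*t*exp(-3*t)]
  [0, 0, exp(-3*t)]

Strategy: write B = P · J · P⁻¹ where J is a Jordan canonical form, so e^{tB} = P · e^{tJ} · P⁻¹, and e^{tJ} can be computed block-by-block.

B has Jordan form
J =
  [-3,  1,  0]
  [ 0, -3,  0]
  [ 0,  0, -3]
(up to reordering of blocks).

Per-block formulas:
  For a 2×2 Jordan block J_2(-3): exp(t · J_2(-3)) = e^(-3t)·(I + t·N), where N is the 2×2 nilpotent shift.
  For a 1×1 block at λ = -3: exp(t · [-3]) = [e^(-3t)].

After assembling e^{tJ} and conjugating by P, we get:

e^{tB} =
  [exp(-3*t), 0, 4*t*exp(-3*t)]
  [0, exp(-3*t), 3*t*exp(-3*t)]
  [0, 0, exp(-3*t)]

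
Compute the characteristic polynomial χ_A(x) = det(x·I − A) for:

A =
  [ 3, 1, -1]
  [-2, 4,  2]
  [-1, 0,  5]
x^3 - 12*x^2 + 48*x - 64

Expanding det(x·I − A) (e.g. by cofactor expansion or by noting that A is similar to its Jordan form J, which has the same characteristic polynomial as A) gives
  χ_A(x) = x^3 - 12*x^2 + 48*x - 64
which factors as (x - 4)^3. The eigenvalues (with algebraic multiplicities) are λ = 4 with multiplicity 3.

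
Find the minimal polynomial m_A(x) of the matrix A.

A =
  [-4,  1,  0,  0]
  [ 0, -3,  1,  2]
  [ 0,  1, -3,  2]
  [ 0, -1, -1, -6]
x^3 + 12*x^2 + 48*x + 64

The characteristic polynomial is χ_A(x) = (x + 4)^4, so the eigenvalues are known. The minimal polynomial is
  m_A(x) = Π_λ (x − λ)^{k_λ}
where k_λ is the size of the *largest* Jordan block for λ (equivalently, the smallest k with (A − λI)^k v = 0 for every generalised eigenvector v of λ).

  λ = -4: largest Jordan block has size 3, contributing (x + 4)^3

So m_A(x) = (x + 4)^3 = x^3 + 12*x^2 + 48*x + 64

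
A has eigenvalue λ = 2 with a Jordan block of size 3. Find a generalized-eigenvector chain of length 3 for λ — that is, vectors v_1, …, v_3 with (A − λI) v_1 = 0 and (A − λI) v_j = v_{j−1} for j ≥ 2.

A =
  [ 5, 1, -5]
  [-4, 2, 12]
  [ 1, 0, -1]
A Jordan chain for λ = 2 of length 3:
v_1 = (3, -4, 1)ᵀ
v_2 = (1, 0, 0)ᵀ
v_3 = (0, 1, 0)ᵀ

Let N = A − (2)·I. We want v_3 with N^3 v_3 = 0 but N^2 v_3 ≠ 0; then v_{j-1} := N · v_j for j = 3, …, 2.

Pick v_3 = (0, 1, 0)ᵀ.
Then v_2 = N · v_3 = (1, 0, 0)ᵀ.
Then v_1 = N · v_2 = (3, -4, 1)ᵀ.

Sanity check: (A − (2)·I) v_1 = (0, 0, 0)ᵀ = 0. ✓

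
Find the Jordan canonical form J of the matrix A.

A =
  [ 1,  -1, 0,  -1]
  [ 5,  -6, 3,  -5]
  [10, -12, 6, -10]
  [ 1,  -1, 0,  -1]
J_3(0) ⊕ J_1(0)

The characteristic polynomial is
  det(x·I − A) = x^4

Eigenvalues and multiplicities (the geometric multiplicity of λ is n − rank(A − λI), which equals the number of Jordan blocks for λ):
  λ = 0: algebraic multiplicity = 4, geometric multiplicity = 2

Determining the block sizes for each eigenvalue:
  λ = 0: with am = 4 and gm = 2, the partition is not yet determined (e.g. several partitions of 4 into 2 parts exist). Let N = A − (0)·I. Computing rank(N^1) = 2, rank(N^2) = 1, rank(N^3) = 0; the number of blocks of size ≥ j is rank(N^{j−1}) − rank(N^j), giving [2, 1, 1]. So we have 1 block(s) of size 3, 1 block(s) of size 1 → block sizes [3, 1]

Assembling the blocks gives a Jordan form
J =
  [0, 1, 0, 0]
  [0, 0, 1, 0]
  [0, 0, 0, 0]
  [0, 0, 0, 0]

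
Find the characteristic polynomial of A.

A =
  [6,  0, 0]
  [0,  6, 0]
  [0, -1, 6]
x^3 - 18*x^2 + 108*x - 216

Expanding det(x·I − A) (e.g. by cofactor expansion or by noting that A is similar to its Jordan form J, which has the same characteristic polynomial as A) gives
  χ_A(x) = x^3 - 18*x^2 + 108*x - 216
which factors as (x - 6)^3. The eigenvalues (with algebraic multiplicities) are λ = 6 with multiplicity 3.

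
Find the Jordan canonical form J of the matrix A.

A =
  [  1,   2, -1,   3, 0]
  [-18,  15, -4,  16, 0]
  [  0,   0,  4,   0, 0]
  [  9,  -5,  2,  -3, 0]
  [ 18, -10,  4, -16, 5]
J_3(4) ⊕ J_1(5) ⊕ J_1(5)

The characteristic polynomial is
  det(x·I − A) = x^5 - 22*x^4 + 193*x^3 - 844*x^2 + 1840*x - 1600 = (x - 5)^2*(x - 4)^3

Eigenvalues and multiplicities (the geometric multiplicity of λ is n − rank(A − λI), which equals the number of Jordan blocks for λ):
  λ = 4: algebraic multiplicity = 3, geometric multiplicity = 1
  λ = 5: algebraic multiplicity = 2, geometric multiplicity = 2

Determining the block sizes for each eigenvalue:
  λ = 4: one block (gm = 1), so the single block has size am = 3 → block sizes [3]
  λ = 5: gm = am = 2, so every block has size 1 → block sizes [1, 1]

Assembling the blocks gives a Jordan form
J =
  [4, 1, 0, 0, 0]
  [0, 4, 1, 0, 0]
  [0, 0, 4, 0, 0]
  [0, 0, 0, 5, 0]
  [0, 0, 0, 0, 5]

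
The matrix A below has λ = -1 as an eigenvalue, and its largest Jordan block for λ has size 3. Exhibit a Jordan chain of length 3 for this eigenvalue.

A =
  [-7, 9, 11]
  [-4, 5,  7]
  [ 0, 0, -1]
A Jordan chain for λ = -1 of length 3:
v_1 = (-3, -2, 0)ᵀ
v_2 = (11, 7, 0)ᵀ
v_3 = (0, 0, 1)ᵀ

Let N = A − (-1)·I. We want v_3 with N^3 v_3 = 0 but N^2 v_3 ≠ 0; then v_{j-1} := N · v_j for j = 3, …, 2.

Pick v_3 = (0, 0, 1)ᵀ.
Then v_2 = N · v_3 = (11, 7, 0)ᵀ.
Then v_1 = N · v_2 = (-3, -2, 0)ᵀ.

Sanity check: (A − (-1)·I) v_1 = (0, 0, 0)ᵀ = 0. ✓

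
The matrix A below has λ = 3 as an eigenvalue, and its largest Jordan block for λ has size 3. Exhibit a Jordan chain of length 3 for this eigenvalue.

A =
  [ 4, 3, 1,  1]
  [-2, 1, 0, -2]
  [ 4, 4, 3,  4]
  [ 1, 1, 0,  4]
A Jordan chain for λ = 3 of length 3:
v_1 = (2, -4, 8, 2)ᵀ
v_2 = (3, -2, 4, 1)ᵀ
v_3 = (0, 1, 0, 0)ᵀ

Let N = A − (3)·I. We want v_3 with N^3 v_3 = 0 but N^2 v_3 ≠ 0; then v_{j-1} := N · v_j for j = 3, …, 2.

Pick v_3 = (0, 1, 0, 0)ᵀ.
Then v_2 = N · v_3 = (3, -2, 4, 1)ᵀ.
Then v_1 = N · v_2 = (2, -4, 8, 2)ᵀ.

Sanity check: (A − (3)·I) v_1 = (0, 0, 0, 0)ᵀ = 0. ✓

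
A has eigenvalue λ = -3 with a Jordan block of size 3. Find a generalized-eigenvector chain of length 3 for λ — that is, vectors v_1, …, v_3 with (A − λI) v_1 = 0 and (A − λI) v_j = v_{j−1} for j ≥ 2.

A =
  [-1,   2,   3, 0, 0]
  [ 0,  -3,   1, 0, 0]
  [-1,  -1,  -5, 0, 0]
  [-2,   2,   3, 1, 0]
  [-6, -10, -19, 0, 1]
A Jordan chain for λ = -3 of length 3:
v_1 = (1, -1, 0, 1, -1)ᵀ
v_2 = (2, 0, -1, 2, -2)ᵀ
v_3 = (2, -1, 0, 2, 0)ᵀ

Let N = A − (-3)·I. We want v_3 with N^3 v_3 = 0 but N^2 v_3 ≠ 0; then v_{j-1} := N · v_j for j = 3, …, 2.

Pick v_3 = (2, -1, 0, 2, 0)ᵀ.
Then v_2 = N · v_3 = (2, 0, -1, 2, -2)ᵀ.
Then v_1 = N · v_2 = (1, -1, 0, 1, -1)ᵀ.

Sanity check: (A − (-3)·I) v_1 = (0, 0, 0, 0, 0)ᵀ = 0. ✓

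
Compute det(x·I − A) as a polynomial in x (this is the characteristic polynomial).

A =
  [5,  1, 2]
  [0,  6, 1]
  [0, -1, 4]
x^3 - 15*x^2 + 75*x - 125

Expanding det(x·I − A) (e.g. by cofactor expansion or by noting that A is similar to its Jordan form J, which has the same characteristic polynomial as A) gives
  χ_A(x) = x^3 - 15*x^2 + 75*x - 125
which factors as (x - 5)^3. The eigenvalues (with algebraic multiplicities) are λ = 5 with multiplicity 3.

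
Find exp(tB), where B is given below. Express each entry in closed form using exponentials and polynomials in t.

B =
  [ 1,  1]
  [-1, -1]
e^{tB} =
  [t + 1, t]
  [-t, 1 - t]

Strategy: write B = P · J · P⁻¹ where J is a Jordan canonical form, so e^{tB} = P · e^{tJ} · P⁻¹, and e^{tJ} can be computed block-by-block.

B has Jordan form
J =
  [0, 1]
  [0, 0]
(up to reordering of blocks).

Per-block formulas:
  For a 2×2 Jordan block J_2(0): exp(t · J_2(0)) = e^(0t)·(I + t·N), where N is the 2×2 nilpotent shift.

After assembling e^{tJ} and conjugating by P, we get:

e^{tB} =
  [t + 1, t]
  [-t, 1 - t]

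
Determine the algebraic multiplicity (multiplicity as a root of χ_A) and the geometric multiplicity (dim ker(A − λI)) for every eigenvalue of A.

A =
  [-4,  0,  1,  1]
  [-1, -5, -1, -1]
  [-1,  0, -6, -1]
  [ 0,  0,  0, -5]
λ = -5: alg = 4, geom = 3

Step 1 — factor the characteristic polynomial to read off the algebraic multiplicities:
  χ_A(x) = (x + 5)^4

Step 2 — compute geometric multiplicities via the rank-nullity identity g(λ) = n − rank(A − λI):
  rank(A − (-5)·I) = 1, so dim ker(A − (-5)·I) = n − 1 = 3

Summary:
  λ = -5: algebraic multiplicity = 4, geometric multiplicity = 3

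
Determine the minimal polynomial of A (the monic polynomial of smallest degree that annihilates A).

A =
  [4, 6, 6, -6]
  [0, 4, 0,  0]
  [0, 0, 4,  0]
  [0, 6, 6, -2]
x^2 - 2*x - 8

The characteristic polynomial is χ_A(x) = (x - 4)^3*(x + 2), so the eigenvalues are known. The minimal polynomial is
  m_A(x) = Π_λ (x − λ)^{k_λ}
where k_λ is the size of the *largest* Jordan block for λ (equivalently, the smallest k with (A − λI)^k v = 0 for every generalised eigenvector v of λ).

  λ = -2: largest Jordan block has size 1, contributing (x + 2)
  λ = 4: largest Jordan block has size 1, contributing (x − 4)

So m_A(x) = (x - 4)*(x + 2) = x^2 - 2*x - 8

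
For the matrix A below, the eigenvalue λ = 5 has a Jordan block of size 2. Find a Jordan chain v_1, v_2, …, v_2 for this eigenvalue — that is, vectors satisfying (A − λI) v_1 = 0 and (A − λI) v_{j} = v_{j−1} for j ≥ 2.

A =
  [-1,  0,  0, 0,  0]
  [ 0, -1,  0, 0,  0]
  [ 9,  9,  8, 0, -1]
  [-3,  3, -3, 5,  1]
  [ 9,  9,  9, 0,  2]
A Jordan chain for λ = 5 of length 2:
v_1 = (0, 0, 3, -3, 9)ᵀ
v_2 = (0, 0, 1, 0, 0)ᵀ

Let N = A − (5)·I. We want v_2 with N^2 v_2 = 0 but N^1 v_2 ≠ 0; then v_{j-1} := N · v_j for j = 2, …, 2.

Pick v_2 = (0, 0, 1, 0, 0)ᵀ.
Then v_1 = N · v_2 = (0, 0, 3, -3, 9)ᵀ.

Sanity check: (A − (5)·I) v_1 = (0, 0, 0, 0, 0)ᵀ = 0. ✓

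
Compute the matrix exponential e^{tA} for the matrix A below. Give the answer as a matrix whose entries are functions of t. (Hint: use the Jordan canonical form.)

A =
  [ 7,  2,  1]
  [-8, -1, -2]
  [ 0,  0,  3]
e^{tA} =
  [4*t*exp(3*t) + exp(3*t), 2*t*exp(3*t), t*exp(3*t)]
  [-8*t*exp(3*t), -4*t*exp(3*t) + exp(3*t), -2*t*exp(3*t)]
  [0, 0, exp(3*t)]

Strategy: write A = P · J · P⁻¹ where J is a Jordan canonical form, so e^{tA} = P · e^{tJ} · P⁻¹, and e^{tJ} can be computed block-by-block.

A has Jordan form
J =
  [3, 1, 0]
  [0, 3, 0]
  [0, 0, 3]
(up to reordering of blocks).

Per-block formulas:
  For a 2×2 Jordan block J_2(3): exp(t · J_2(3)) = e^(3t)·(I + t·N), where N is the 2×2 nilpotent shift.
  For a 1×1 block at λ = 3: exp(t · [3]) = [e^(3t)].

After assembling e^{tJ} and conjugating by P, we get:

e^{tA} =
  [4*t*exp(3*t) + exp(3*t), 2*t*exp(3*t), t*exp(3*t)]
  [-8*t*exp(3*t), -4*t*exp(3*t) + exp(3*t), -2*t*exp(3*t)]
  [0, 0, exp(3*t)]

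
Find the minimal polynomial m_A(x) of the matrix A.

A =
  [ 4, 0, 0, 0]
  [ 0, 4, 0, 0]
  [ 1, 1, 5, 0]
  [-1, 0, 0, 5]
x^2 - 9*x + 20

The characteristic polynomial is χ_A(x) = (x - 5)^2*(x - 4)^2, so the eigenvalues are known. The minimal polynomial is
  m_A(x) = Π_λ (x − λ)^{k_λ}
where k_λ is the size of the *largest* Jordan block for λ (equivalently, the smallest k with (A − λI)^k v = 0 for every generalised eigenvector v of λ).

  λ = 4: largest Jordan block has size 1, contributing (x − 4)
  λ = 5: largest Jordan block has size 1, contributing (x − 5)

So m_A(x) = (x - 5)*(x - 4) = x^2 - 9*x + 20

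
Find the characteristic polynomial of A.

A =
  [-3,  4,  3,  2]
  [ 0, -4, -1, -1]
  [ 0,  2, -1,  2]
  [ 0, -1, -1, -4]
x^4 + 12*x^3 + 54*x^2 + 108*x + 81

Expanding det(x·I − A) (e.g. by cofactor expansion or by noting that A is similar to its Jordan form J, which has the same characteristic polynomial as A) gives
  χ_A(x) = x^4 + 12*x^3 + 54*x^2 + 108*x + 81
which factors as (x + 3)^4. The eigenvalues (with algebraic multiplicities) are λ = -3 with multiplicity 4.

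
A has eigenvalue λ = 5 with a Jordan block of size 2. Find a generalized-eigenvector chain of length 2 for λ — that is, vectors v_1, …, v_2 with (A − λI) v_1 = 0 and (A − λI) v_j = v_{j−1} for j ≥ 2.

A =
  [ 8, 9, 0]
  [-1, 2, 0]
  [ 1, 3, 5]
A Jordan chain for λ = 5 of length 2:
v_1 = (3, -1, 1)ᵀ
v_2 = (1, 0, 0)ᵀ

Let N = A − (5)·I. We want v_2 with N^2 v_2 = 0 but N^1 v_2 ≠ 0; then v_{j-1} := N · v_j for j = 2, …, 2.

Pick v_2 = (1, 0, 0)ᵀ.
Then v_1 = N · v_2 = (3, -1, 1)ᵀ.

Sanity check: (A − (5)·I) v_1 = (0, 0, 0)ᵀ = 0. ✓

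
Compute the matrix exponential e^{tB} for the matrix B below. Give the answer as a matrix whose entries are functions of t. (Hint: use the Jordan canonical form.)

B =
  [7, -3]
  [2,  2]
e^{tB} =
  [3*exp(5*t) - 2*exp(4*t), -3*exp(5*t) + 3*exp(4*t)]
  [2*exp(5*t) - 2*exp(4*t), -2*exp(5*t) + 3*exp(4*t)]

Strategy: write B = P · J · P⁻¹ where J is a Jordan canonical form, so e^{tB} = P · e^{tJ} · P⁻¹, and e^{tJ} can be computed block-by-block.

B has Jordan form
J =
  [4, 0]
  [0, 5]
(up to reordering of blocks).

Per-block formulas:
  For a 1×1 block at λ = 4: exp(t · [4]) = [e^(4t)].
  For a 1×1 block at λ = 5: exp(t · [5]) = [e^(5t)].

After assembling e^{tJ} and conjugating by P, we get:

e^{tB} =
  [3*exp(5*t) - 2*exp(4*t), -3*exp(5*t) + 3*exp(4*t)]
  [2*exp(5*t) - 2*exp(4*t), -2*exp(5*t) + 3*exp(4*t)]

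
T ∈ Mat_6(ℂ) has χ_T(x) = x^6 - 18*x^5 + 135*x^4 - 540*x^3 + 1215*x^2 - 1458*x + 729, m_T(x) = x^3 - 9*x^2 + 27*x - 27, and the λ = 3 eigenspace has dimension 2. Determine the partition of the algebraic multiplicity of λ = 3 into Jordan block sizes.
Block sizes for λ = 3: [3, 3]

Step 1 — from the characteristic polynomial, algebraic multiplicity of λ = 3 is 6. From dim ker(T − (3)·I) = 2, there are exactly 2 Jordan blocks for λ = 3.
Step 2 — from the minimal polynomial, the factor (x − 3)^3 tells us the largest block for λ = 3 has size 3.
Step 3 — with total size 6, 2 blocks, and largest block 3, the block sizes (in nonincreasing order) are [3, 3].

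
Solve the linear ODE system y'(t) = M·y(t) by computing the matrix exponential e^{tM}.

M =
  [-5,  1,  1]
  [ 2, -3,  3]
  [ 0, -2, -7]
e^{tM} =
  [t^2*exp(-5*t) + exp(-5*t), t*exp(-5*t), t^2*exp(-5*t)/2 + t*exp(-5*t)]
  [2*t^2*exp(-5*t) + 2*t*exp(-5*t), 2*t*exp(-5*t) + exp(-5*t), t^2*exp(-5*t) + 3*t*exp(-5*t)]
  [-2*t^2*exp(-5*t), -2*t*exp(-5*t), -t^2*exp(-5*t) - 2*t*exp(-5*t) + exp(-5*t)]

Strategy: write M = P · J · P⁻¹ where J is a Jordan canonical form, so e^{tM} = P · e^{tJ} · P⁻¹, and e^{tJ} can be computed block-by-block.

M has Jordan form
J =
  [-5,  1,  0]
  [ 0, -5,  1]
  [ 0,  0, -5]
(up to reordering of blocks).

Per-block formulas:
  For a 3×3 Jordan block J_3(-5): exp(t · J_3(-5)) = e^(-5t)·(I + t·N + (t^2/2)·N^2), where N is the 3×3 nilpotent shift.

After assembling e^{tJ} and conjugating by P, we get:

e^{tM} =
  [t^2*exp(-5*t) + exp(-5*t), t*exp(-5*t), t^2*exp(-5*t)/2 + t*exp(-5*t)]
  [2*t^2*exp(-5*t) + 2*t*exp(-5*t), 2*t*exp(-5*t) + exp(-5*t), t^2*exp(-5*t) + 3*t*exp(-5*t)]
  [-2*t^2*exp(-5*t), -2*t*exp(-5*t), -t^2*exp(-5*t) - 2*t*exp(-5*t) + exp(-5*t)]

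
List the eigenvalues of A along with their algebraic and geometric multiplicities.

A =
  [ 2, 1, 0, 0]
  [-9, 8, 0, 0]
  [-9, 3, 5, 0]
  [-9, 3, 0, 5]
λ = 5: alg = 4, geom = 3

Step 1 — factor the characteristic polynomial to read off the algebraic multiplicities:
  χ_A(x) = (x - 5)^4

Step 2 — compute geometric multiplicities via the rank-nullity identity g(λ) = n − rank(A − λI):
  rank(A − (5)·I) = 1, so dim ker(A − (5)·I) = n − 1 = 3

Summary:
  λ = 5: algebraic multiplicity = 4, geometric multiplicity = 3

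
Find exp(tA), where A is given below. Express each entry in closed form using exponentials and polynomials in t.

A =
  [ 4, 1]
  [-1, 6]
e^{tA} =
  [-t*exp(5*t) + exp(5*t), t*exp(5*t)]
  [-t*exp(5*t), t*exp(5*t) + exp(5*t)]

Strategy: write A = P · J · P⁻¹ where J is a Jordan canonical form, so e^{tA} = P · e^{tJ} · P⁻¹, and e^{tJ} can be computed block-by-block.

A has Jordan form
J =
  [5, 1]
  [0, 5]
(up to reordering of blocks).

Per-block formulas:
  For a 2×2 Jordan block J_2(5): exp(t · J_2(5)) = e^(5t)·(I + t·N), where N is the 2×2 nilpotent shift.

After assembling e^{tJ} and conjugating by P, we get:

e^{tA} =
  [-t*exp(5*t) + exp(5*t), t*exp(5*t)]
  [-t*exp(5*t), t*exp(5*t) + exp(5*t)]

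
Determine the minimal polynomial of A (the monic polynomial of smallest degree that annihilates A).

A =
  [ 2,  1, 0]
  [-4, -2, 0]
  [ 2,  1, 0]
x^2

The characteristic polynomial is χ_A(x) = x^3, so the eigenvalues are known. The minimal polynomial is
  m_A(x) = Π_λ (x − λ)^{k_λ}
where k_λ is the size of the *largest* Jordan block for λ (equivalently, the smallest k with (A − λI)^k v = 0 for every generalised eigenvector v of λ).

  λ = 0: largest Jordan block has size 2, contributing (x − 0)^2

So m_A(x) = x^2 = x^2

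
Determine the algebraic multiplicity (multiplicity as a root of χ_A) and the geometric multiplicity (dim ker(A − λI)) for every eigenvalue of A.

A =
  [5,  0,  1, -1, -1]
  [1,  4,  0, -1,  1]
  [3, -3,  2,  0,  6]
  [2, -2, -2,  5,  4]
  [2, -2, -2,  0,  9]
λ = 5: alg = 5, geom = 3

Step 1 — factor the characteristic polynomial to read off the algebraic multiplicities:
  χ_A(x) = (x - 5)^5

Step 2 — compute geometric multiplicities via the rank-nullity identity g(λ) = n − rank(A − λI):
  rank(A − (5)·I) = 2, so dim ker(A − (5)·I) = n − 2 = 3

Summary:
  λ = 5: algebraic multiplicity = 5, geometric multiplicity = 3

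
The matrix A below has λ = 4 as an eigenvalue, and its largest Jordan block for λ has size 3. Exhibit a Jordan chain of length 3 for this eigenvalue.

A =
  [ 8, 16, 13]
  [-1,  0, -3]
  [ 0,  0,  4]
A Jordan chain for λ = 4 of length 3:
v_1 = (4, -1, 0)ᵀ
v_2 = (13, -3, 0)ᵀ
v_3 = (0, 0, 1)ᵀ

Let N = A − (4)·I. We want v_3 with N^3 v_3 = 0 but N^2 v_3 ≠ 0; then v_{j-1} := N · v_j for j = 3, …, 2.

Pick v_3 = (0, 0, 1)ᵀ.
Then v_2 = N · v_3 = (13, -3, 0)ᵀ.
Then v_1 = N · v_2 = (4, -1, 0)ᵀ.

Sanity check: (A − (4)·I) v_1 = (0, 0, 0)ᵀ = 0. ✓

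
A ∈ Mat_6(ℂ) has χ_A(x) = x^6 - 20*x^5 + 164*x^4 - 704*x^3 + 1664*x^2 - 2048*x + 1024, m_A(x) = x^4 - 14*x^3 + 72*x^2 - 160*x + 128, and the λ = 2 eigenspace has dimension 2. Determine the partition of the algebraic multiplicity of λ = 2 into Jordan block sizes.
Block sizes for λ = 2: [1, 1]

Step 1 — from the characteristic polynomial, algebraic multiplicity of λ = 2 is 2. From dim ker(A − (2)·I) = 2, there are exactly 2 Jordan blocks for λ = 2.
Step 2 — from the minimal polynomial, the factor (x − 2) tells us the largest block for λ = 2 has size 1.
Step 3 — with total size 2, 2 blocks, and largest block 1, the block sizes (in nonincreasing order) are [1, 1].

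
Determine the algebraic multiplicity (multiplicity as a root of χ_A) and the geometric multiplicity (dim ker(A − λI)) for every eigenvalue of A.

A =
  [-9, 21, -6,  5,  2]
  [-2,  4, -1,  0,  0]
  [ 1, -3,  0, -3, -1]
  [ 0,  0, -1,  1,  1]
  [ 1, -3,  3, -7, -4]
λ = -2: alg = 3, geom = 1; λ = -1: alg = 2, geom = 1

Step 1 — factor the characteristic polynomial to read off the algebraic multiplicities:
  χ_A(x) = (x + 1)^2*(x + 2)^3

Step 2 — compute geometric multiplicities via the rank-nullity identity g(λ) = n − rank(A − λI):
  rank(A − (-2)·I) = 4, so dim ker(A − (-2)·I) = n − 4 = 1
  rank(A − (-1)·I) = 4, so dim ker(A − (-1)·I) = n − 4 = 1

Summary:
  λ = -2: algebraic multiplicity = 3, geometric multiplicity = 1
  λ = -1: algebraic multiplicity = 2, geometric multiplicity = 1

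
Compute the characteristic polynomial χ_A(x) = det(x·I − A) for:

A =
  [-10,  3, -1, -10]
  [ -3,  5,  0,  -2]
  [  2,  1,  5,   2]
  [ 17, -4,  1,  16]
x^4 - 16*x^3 + 96*x^2 - 256*x + 256

Expanding det(x·I − A) (e.g. by cofactor expansion or by noting that A is similar to its Jordan form J, which has the same characteristic polynomial as A) gives
  χ_A(x) = x^4 - 16*x^3 + 96*x^2 - 256*x + 256
which factors as (x - 4)^4. The eigenvalues (with algebraic multiplicities) are λ = 4 with multiplicity 4.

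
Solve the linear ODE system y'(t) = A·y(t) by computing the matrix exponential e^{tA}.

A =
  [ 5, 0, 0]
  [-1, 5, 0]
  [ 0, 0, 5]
e^{tA} =
  [exp(5*t), 0, 0]
  [-t*exp(5*t), exp(5*t), 0]
  [0, 0, exp(5*t)]

Strategy: write A = P · J · P⁻¹ where J is a Jordan canonical form, so e^{tA} = P · e^{tJ} · P⁻¹, and e^{tJ} can be computed block-by-block.

A has Jordan form
J =
  [5, 1, 0]
  [0, 5, 0]
  [0, 0, 5]
(up to reordering of blocks).

Per-block formulas:
  For a 1×1 block at λ = 5: exp(t · [5]) = [e^(5t)].
  For a 2×2 Jordan block J_2(5): exp(t · J_2(5)) = e^(5t)·(I + t·N), where N is the 2×2 nilpotent shift.

After assembling e^{tJ} and conjugating by P, we get:

e^{tA} =
  [exp(5*t), 0, 0]
  [-t*exp(5*t), exp(5*t), 0]
  [0, 0, exp(5*t)]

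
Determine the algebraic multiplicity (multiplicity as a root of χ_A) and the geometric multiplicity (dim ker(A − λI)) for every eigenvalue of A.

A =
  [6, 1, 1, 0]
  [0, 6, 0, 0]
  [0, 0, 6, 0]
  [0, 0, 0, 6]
λ = 6: alg = 4, geom = 3

Step 1 — factor the characteristic polynomial to read off the algebraic multiplicities:
  χ_A(x) = (x - 6)^4

Step 2 — compute geometric multiplicities via the rank-nullity identity g(λ) = n − rank(A − λI):
  rank(A − (6)·I) = 1, so dim ker(A − (6)·I) = n − 1 = 3

Summary:
  λ = 6: algebraic multiplicity = 4, geometric multiplicity = 3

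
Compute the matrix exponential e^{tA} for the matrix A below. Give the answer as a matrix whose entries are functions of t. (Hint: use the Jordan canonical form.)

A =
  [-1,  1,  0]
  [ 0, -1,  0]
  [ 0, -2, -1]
e^{tA} =
  [exp(-t), t*exp(-t), 0]
  [0, exp(-t), 0]
  [0, -2*t*exp(-t), exp(-t)]

Strategy: write A = P · J · P⁻¹ where J is a Jordan canonical form, so e^{tA} = P · e^{tJ} · P⁻¹, and e^{tJ} can be computed block-by-block.

A has Jordan form
J =
  [-1,  1,  0]
  [ 0, -1,  0]
  [ 0,  0, -1]
(up to reordering of blocks).

Per-block formulas:
  For a 2×2 Jordan block J_2(-1): exp(t · J_2(-1)) = e^(-1t)·(I + t·N), where N is the 2×2 nilpotent shift.
  For a 1×1 block at λ = -1: exp(t · [-1]) = [e^(-1t)].

After assembling e^{tJ} and conjugating by P, we get:

e^{tA} =
  [exp(-t), t*exp(-t), 0]
  [0, exp(-t), 0]
  [0, -2*t*exp(-t), exp(-t)]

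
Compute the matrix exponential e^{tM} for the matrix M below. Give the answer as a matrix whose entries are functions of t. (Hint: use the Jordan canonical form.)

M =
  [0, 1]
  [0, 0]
e^{tM} =
  [1, t]
  [0, 1]

Strategy: write M = P · J · P⁻¹ where J is a Jordan canonical form, so e^{tM} = P · e^{tJ} · P⁻¹, and e^{tJ} can be computed block-by-block.

M has Jordan form
J =
  [0, 1]
  [0, 0]
(up to reordering of blocks).

Per-block formulas:
  For a 2×2 Jordan block J_2(0): exp(t · J_2(0)) = e^(0t)·(I + t·N), where N is the 2×2 nilpotent shift.

After assembling e^{tJ} and conjugating by P, we get:

e^{tM} =
  [1, t]
  [0, 1]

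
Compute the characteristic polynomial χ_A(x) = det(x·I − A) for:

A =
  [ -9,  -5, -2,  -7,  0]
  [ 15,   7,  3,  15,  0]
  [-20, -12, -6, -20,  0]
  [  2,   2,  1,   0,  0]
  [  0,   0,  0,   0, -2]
x^5 + 10*x^4 + 40*x^3 + 80*x^2 + 80*x + 32

Expanding det(x·I − A) (e.g. by cofactor expansion or by noting that A is similar to its Jordan form J, which has the same characteristic polynomial as A) gives
  χ_A(x) = x^5 + 10*x^4 + 40*x^3 + 80*x^2 + 80*x + 32
which factors as (x + 2)^5. The eigenvalues (with algebraic multiplicities) are λ = -2 with multiplicity 5.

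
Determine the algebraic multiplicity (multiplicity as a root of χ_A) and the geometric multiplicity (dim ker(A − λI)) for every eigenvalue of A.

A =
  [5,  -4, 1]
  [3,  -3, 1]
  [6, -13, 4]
λ = 2: alg = 3, geom = 1

Step 1 — factor the characteristic polynomial to read off the algebraic multiplicities:
  χ_A(x) = (x - 2)^3

Step 2 — compute geometric multiplicities via the rank-nullity identity g(λ) = n − rank(A − λI):
  rank(A − (2)·I) = 2, so dim ker(A − (2)·I) = n − 2 = 1

Summary:
  λ = 2: algebraic multiplicity = 3, geometric multiplicity = 1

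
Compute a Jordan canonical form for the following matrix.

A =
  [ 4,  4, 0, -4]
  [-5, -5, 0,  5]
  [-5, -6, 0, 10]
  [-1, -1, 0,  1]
J_2(0) ⊕ J_2(0)

The characteristic polynomial is
  det(x·I − A) = x^4

Eigenvalues and multiplicities (the geometric multiplicity of λ is n − rank(A − λI), which equals the number of Jordan blocks for λ):
  λ = 0: algebraic multiplicity = 4, geometric multiplicity = 2

Determining the block sizes for each eigenvalue:
  λ = 0: with am = 4 and gm = 2, the partition is not yet determined (e.g. several partitions of 4 into 2 parts exist). Let N = A − (0)·I. Computing rank(N^1) = 2, rank(N^2) = 0; the number of blocks of size ≥ j is rank(N^{j−1}) − rank(N^j), giving [2, 2]. So we have 2 block(s) of size 2 → block sizes [2, 2]

Assembling the blocks gives a Jordan form
J =
  [0, 1, 0, 0]
  [0, 0, 0, 0]
  [0, 0, 0, 1]
  [0, 0, 0, 0]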